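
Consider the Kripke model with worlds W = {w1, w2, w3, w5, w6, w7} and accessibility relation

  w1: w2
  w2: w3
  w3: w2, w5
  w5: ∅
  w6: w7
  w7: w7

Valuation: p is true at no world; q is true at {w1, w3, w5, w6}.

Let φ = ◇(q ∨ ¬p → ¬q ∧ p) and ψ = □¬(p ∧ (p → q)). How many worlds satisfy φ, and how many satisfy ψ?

0 and 6

For ◇(q ∨ ¬p → ¬q ∧ p):
w1: successors {w2}; q ∨ ¬p → ¬q ∧ p there: w2:F. ✗
w2: successors {w3}; q ∨ ¬p → ¬q ∧ p there: w3:F. ✗
w3: successors {w2, w5}; q ∨ ¬p → ¬q ∧ p there: w2:F, w5:F. ✗
w5: no successors, so ◇(q ∨ ¬p → ¬q ∧ p) fails. ✗
w6: successors {w7}; q ∨ ¬p → ¬q ∧ p there: w7:F. ✗
w7: successors {w7}; q ∨ ¬p → ¬q ∧ p there: w7:F. ✗
— 0 worlds.
For □¬(p ∧ (p → q)):
w1: successors {w2}; ¬(p ∧ (p → q)) there: w2:T. ✓
w2: successors {w3}; ¬(p ∧ (p → q)) there: w3:T. ✓
w3: successors {w2, w5}; ¬(p ∧ (p → q)) there: w2:T, w5:T. ✓
w5: no successors, so □¬(p ∧ (p → q)) holds vacuously. ✓
w6: successors {w7}; ¬(p ∧ (p → q)) there: w7:T. ✓
w7: successors {w7}; ¬(p ∧ (p → q)) there: w7:T. ✓
— 6 worlds.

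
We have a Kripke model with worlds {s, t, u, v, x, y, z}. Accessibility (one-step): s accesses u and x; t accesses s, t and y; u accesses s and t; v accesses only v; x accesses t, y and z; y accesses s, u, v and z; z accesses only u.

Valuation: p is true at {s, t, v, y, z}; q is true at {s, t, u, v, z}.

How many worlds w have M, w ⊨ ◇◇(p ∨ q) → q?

5

s: ◇◇(p ∨ q) is T, q is T. ✓
t: ◇◇(p ∨ q) is T, q is T. ✓
u: ◇◇(p ∨ q) is T, q is T. ✓
v: ◇◇(p ∨ q) is T, q is T. ✓
x: ◇◇(p ∨ q) is T, q is F. ✗
y: ◇◇(p ∨ q) is T, q is F. ✗
z: ◇◇(p ∨ q) is T, q is T. ✓
Satisfying worlds: {s, t, u, v, z}.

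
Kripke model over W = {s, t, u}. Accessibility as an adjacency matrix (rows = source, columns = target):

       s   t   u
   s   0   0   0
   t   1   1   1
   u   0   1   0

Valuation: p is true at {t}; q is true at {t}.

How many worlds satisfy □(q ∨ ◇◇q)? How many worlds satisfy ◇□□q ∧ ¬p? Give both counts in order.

For □(q ∨ ◇◇q):
s: no successors, so □(q ∨ ◇◇q) holds vacuously. ✓
t: successors {s, t, u}; q ∨ ◇◇q there: s:F, t:T, u:T. ✗
u: successors {t}; q ∨ ◇◇q there: t:T. ✓
— 2 worlds.
For ◇□□q ∧ ¬p:
s: ◇□□q is F, ¬p is T. ✗
t: ◇□□q is T, ¬p is F. ✗
u: ◇□□q is F, ¬p is T. ✗
— 0 worlds.

2 and 0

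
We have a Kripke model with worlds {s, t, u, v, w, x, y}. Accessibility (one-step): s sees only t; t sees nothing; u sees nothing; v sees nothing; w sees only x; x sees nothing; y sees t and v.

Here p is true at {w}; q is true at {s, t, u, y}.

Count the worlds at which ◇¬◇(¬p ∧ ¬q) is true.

s: successors {t}; ¬◇(¬p ∧ ¬q) there: t:T. ✓
t: no successors, so ◇¬◇(¬p ∧ ¬q) fails. ✗
u: no successors, so ◇¬◇(¬p ∧ ¬q) fails. ✗
v: no successors, so ◇¬◇(¬p ∧ ¬q) fails. ✗
w: successors {x}; ¬◇(¬p ∧ ¬q) there: x:T. ✓
x: no successors, so ◇¬◇(¬p ∧ ¬q) fails. ✗
y: successors {t, v}; ¬◇(¬p ∧ ¬q) there: t:T, v:T. ✓
Satisfying worlds: {s, w, y}.

3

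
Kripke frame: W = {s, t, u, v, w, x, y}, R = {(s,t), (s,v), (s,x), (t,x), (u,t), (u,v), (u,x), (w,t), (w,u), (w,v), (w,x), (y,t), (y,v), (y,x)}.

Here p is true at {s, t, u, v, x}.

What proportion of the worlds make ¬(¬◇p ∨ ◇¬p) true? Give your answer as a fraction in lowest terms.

s: ¬◇p ∨ ◇¬p is F. ✓
t: ¬◇p ∨ ◇¬p is F. ✓
u: ¬◇p ∨ ◇¬p is F. ✓
v: ¬◇p ∨ ◇¬p is T. ✗
w: ¬◇p ∨ ◇¬p is F. ✓
x: ¬◇p ∨ ◇¬p is T. ✗
y: ¬◇p ∨ ◇¬p is F. ✓
That's 5 of 7 worlds, so 5/7.

5/7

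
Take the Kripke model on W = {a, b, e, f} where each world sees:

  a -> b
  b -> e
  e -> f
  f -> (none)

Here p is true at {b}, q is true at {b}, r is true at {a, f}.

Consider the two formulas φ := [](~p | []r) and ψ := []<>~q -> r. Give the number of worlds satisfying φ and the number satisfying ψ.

For [](~p | []r):
a: successors {b}; ~p | []r there: b:F. ✗
b: successors {e}; ~p | []r there: e:T. ✓
e: successors {f}; ~p | []r there: f:T. ✓
f: no successors, so [](~p | []r) holds vacuously. ✓
— 3 worlds.
For []<>~q -> r:
a: []<>~q is T, r is T. ✓
b: []<>~q is T, r is F. ✗
e: []<>~q is F, r is F. ✓
f: []<>~q is T, r is T. ✓
— 3 worlds.

3 and 3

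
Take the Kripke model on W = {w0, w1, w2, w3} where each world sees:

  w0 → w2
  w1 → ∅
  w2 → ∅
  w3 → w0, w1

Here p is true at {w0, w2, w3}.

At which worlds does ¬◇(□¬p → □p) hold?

w0: ◇(□¬p → □p) is T. ✗
w1: ◇(□¬p → □p) is F. ✓
w2: ◇(□¬p → □p) is F. ✓
w3: ◇(□¬p → □p) is T. ✗

{w1, w2}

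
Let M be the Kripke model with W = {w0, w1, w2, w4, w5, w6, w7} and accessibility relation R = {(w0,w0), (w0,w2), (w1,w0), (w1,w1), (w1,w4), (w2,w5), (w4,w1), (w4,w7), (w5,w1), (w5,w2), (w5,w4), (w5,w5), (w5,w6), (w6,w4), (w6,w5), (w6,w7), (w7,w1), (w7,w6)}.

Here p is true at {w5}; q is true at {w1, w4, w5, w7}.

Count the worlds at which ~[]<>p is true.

6

w0: []<>p is F. ✓
w1: []<>p is F. ✓
w2: []<>p is T. ✗
w4: []<>p is F. ✓
w5: []<>p is F. ✓
w6: []<>p is F. ✓
w7: []<>p is F. ✓
Satisfying worlds: {w0, w1, w4, w5, w6, w7}.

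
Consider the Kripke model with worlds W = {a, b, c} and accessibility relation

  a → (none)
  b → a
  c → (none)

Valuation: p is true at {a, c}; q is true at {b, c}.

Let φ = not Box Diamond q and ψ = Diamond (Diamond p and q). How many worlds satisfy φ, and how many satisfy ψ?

1 and 0

For not Box Diamond q:
a: Box Diamond q is T. ✗
b: Box Diamond q is F. ✓
c: Box Diamond q is T. ✗
— 1 world.
For Diamond (Diamond p and q):
a: no successors, so Diamond (Diamond p and q) fails. ✗
b: successors {a}; Diamond p and q there: a:F. ✗
c: no successors, so Diamond (Diamond p and q) fails. ✗
— 0 worlds.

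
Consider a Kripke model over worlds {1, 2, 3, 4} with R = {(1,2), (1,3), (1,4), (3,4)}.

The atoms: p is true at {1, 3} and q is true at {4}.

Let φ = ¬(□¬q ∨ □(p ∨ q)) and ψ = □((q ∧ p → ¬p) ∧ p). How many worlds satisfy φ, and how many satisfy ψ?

1 and 2

For ¬(□¬q ∨ □(p ∨ q)):
1: □¬q ∨ □(p ∨ q) is F. ✓
2: □¬q ∨ □(p ∨ q) is T. ✗
3: □¬q ∨ □(p ∨ q) is T. ✗
4: □¬q ∨ □(p ∨ q) is T. ✗
— 1 world.
For □((q ∧ p → ¬p) ∧ p):
1: successors {2, 3, 4}; (q ∧ p → ¬p) ∧ p there: 2:F, 3:T, 4:F. ✗
2: no successors, so □((q ∧ p → ¬p) ∧ p) holds vacuously. ✓
3: successors {4}; (q ∧ p → ¬p) ∧ p there: 4:F. ✗
4: no successors, so □((q ∧ p → ¬p) ∧ p) holds vacuously. ✓
— 2 worlds.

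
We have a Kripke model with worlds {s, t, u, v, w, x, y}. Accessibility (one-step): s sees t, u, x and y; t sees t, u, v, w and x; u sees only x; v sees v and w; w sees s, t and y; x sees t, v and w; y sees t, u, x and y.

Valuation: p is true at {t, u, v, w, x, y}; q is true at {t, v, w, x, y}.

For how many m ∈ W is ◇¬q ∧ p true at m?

3

s: ◇¬q is T, p is F. ✗
t: ◇¬q is T, p is T. ✓
u: ◇¬q is F, p is T. ✗
v: ◇¬q is F, p is T. ✗
w: ◇¬q is T, p is T. ✓
x: ◇¬q is F, p is T. ✗
y: ◇¬q is T, p is T. ✓
Satisfying worlds: {t, w, y}.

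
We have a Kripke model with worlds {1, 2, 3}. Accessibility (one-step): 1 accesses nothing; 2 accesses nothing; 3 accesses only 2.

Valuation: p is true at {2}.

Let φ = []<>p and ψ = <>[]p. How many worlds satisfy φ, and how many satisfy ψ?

2 and 1

For []<>p:
1: no successors, so []<>p holds vacuously. ✓
2: no successors, so []<>p holds vacuously. ✓
3: successors {2}; <>p there: 2:F. ✗
— 2 worlds.
For <>[]p:
1: no successors, so <>[]p fails. ✗
2: no successors, so <>[]p fails. ✗
3: successors {2}; []p there: 2:T. ✓
— 1 world.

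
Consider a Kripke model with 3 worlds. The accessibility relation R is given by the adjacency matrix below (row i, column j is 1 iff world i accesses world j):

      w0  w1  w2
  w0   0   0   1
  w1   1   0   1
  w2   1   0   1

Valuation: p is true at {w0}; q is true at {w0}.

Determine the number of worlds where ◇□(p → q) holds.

3

w0: successors {w2}; □(p → q) there: w2:T. ✓
w1: successors {w0, w2}; □(p → q) there: w0:T, w2:T. ✓
w2: successors {w0, w2}; □(p → q) there: w0:T, w2:T. ✓
Satisfying worlds: {w0, w1, w2}.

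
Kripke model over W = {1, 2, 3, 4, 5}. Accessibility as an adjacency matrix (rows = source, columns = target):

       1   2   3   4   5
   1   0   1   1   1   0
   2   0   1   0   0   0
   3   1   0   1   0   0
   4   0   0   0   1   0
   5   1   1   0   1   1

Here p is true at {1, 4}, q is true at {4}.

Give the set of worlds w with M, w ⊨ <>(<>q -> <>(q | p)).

{1, 2, 3, 4, 5}

1: successors {2, 3, 4}; <>q -> <>(q | p) there: 2:T, 3:T, 4:T. ✓
2: successors {2}; <>q -> <>(q | p) there: 2:T. ✓
3: successors {1, 3}; <>q -> <>(q | p) there: 1:T, 3:T. ✓
4: successors {4}; <>q -> <>(q | p) there: 4:T. ✓
5: successors {1, 2, 4, 5}; <>q -> <>(q | p) there: 1:T, 2:T, 4:T, 5:T. ✓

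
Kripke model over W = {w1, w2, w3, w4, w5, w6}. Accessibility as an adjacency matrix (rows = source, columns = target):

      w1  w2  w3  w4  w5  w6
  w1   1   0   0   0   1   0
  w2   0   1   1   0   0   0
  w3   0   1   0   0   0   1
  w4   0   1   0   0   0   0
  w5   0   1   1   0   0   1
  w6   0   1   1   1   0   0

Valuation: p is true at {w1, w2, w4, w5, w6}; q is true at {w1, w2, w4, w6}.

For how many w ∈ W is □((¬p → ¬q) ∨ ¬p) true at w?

w1: successors {w1, w5}; (¬p → ¬q) ∨ ¬p there: w1:T, w5:T. ✓
w2: successors {w2, w3}; (¬p → ¬q) ∨ ¬p there: w2:T, w3:T. ✓
w3: successors {w2, w6}; (¬p → ¬q) ∨ ¬p there: w2:T, w6:T. ✓
w4: successors {w2}; (¬p → ¬q) ∨ ¬p there: w2:T. ✓
w5: successors {w2, w3, w6}; (¬p → ¬q) ∨ ¬p there: w2:T, w3:T, w6:T. ✓
w6: successors {w2, w3, w4}; (¬p → ¬q) ∨ ¬p there: w2:T, w3:T, w4:T. ✓
Satisfying worlds: {w1, w2, w3, w4, w5, w6}.

6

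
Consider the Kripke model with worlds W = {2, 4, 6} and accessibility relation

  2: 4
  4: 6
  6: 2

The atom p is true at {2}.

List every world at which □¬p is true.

{2, 4}

2: successors {4}; ¬p there: 4:T. ✓
4: successors {6}; ¬p there: 6:T. ✓
6: successors {2}; ¬p there: 2:F. ✗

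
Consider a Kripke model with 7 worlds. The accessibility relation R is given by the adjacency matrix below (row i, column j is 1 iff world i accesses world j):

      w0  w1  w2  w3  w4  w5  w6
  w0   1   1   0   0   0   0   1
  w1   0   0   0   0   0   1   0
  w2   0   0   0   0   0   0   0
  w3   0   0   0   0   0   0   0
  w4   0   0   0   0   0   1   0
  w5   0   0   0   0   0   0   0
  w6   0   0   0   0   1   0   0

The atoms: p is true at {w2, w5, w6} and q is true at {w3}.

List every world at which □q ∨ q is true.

{w2, w3, w5}

w0: □q is F, q is F. ✗
w1: □q is F, q is F. ✗
w2: □q is T, q is F. ✓
w3: □q is T, q is T. ✓
w4: □q is F, q is F. ✗
w5: □q is T, q is F. ✓
w6: □q is F, q is F. ✗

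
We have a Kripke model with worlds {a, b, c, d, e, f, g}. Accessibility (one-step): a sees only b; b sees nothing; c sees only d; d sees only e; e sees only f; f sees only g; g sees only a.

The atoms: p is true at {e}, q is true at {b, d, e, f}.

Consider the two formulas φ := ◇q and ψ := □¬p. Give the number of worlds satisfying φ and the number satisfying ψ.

4 and 6

For ◇q:
a: successors {b}; q there: b:T. ✓
b: no successors, so ◇q fails. ✗
c: successors {d}; q there: d:T. ✓
d: successors {e}; q there: e:T. ✓
e: successors {f}; q there: f:T. ✓
f: successors {g}; q there: g:F. ✗
g: successors {a}; q there: a:F. ✗
— 4 worlds.
For □¬p:
a: successors {b}; ¬p there: b:T. ✓
b: no successors, so □¬p holds vacuously. ✓
c: successors {d}; ¬p there: d:T. ✓
d: successors {e}; ¬p there: e:F. ✗
e: successors {f}; ¬p there: f:T. ✓
f: successors {g}; ¬p there: g:T. ✓
g: successors {a}; ¬p there: a:T. ✓
— 6 worlds.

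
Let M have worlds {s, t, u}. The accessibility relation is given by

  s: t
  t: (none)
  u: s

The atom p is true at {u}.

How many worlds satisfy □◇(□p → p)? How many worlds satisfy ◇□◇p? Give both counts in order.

1 and 1

For □◇(□p → p):
s: successors {t}; ◇(□p → p) there: t:F. ✗
t: no successors, so □◇(□p → p) holds vacuously. ✓
u: successors {s}; ◇(□p → p) there: s:F. ✗
— 1 world.
For ◇□◇p:
s: successors {t}; □◇p there: t:T. ✓
t: no successors, so ◇□◇p fails. ✗
u: successors {s}; □◇p there: s:F. ✗
— 1 world.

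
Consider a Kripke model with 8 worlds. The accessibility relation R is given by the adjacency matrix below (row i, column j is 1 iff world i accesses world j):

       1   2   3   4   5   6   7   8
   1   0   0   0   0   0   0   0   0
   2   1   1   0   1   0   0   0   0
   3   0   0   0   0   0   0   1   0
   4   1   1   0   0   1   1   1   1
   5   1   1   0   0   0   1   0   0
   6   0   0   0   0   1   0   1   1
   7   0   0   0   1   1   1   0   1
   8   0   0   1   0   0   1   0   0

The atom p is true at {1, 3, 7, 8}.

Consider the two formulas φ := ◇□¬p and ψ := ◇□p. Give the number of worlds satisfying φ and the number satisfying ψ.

For ◇□¬p:
1: no successors, so ◇□¬p fails. ✗
2: successors {1, 2, 4}; □¬p there: 1:T, 2:F, 4:F. ✓
3: successors {7}; □¬p there: 7:F. ✗
4: successors {1, 2, 5, 6, 7, 8}; □¬p there: 1:T, 2:F, 5:F, 6:F, 7:F, 8:F. ✓
5: successors {1, 2, 6}; □¬p there: 1:T, 2:F, 6:F. ✓
6: successors {5, 7, 8}; □¬p there: 5:F, 7:F, 8:F. ✗
7: successors {4, 5, 6, 8}; □¬p there: 4:F, 5:F, 6:F, 8:F. ✗
8: successors {3, 6}; □¬p there: 3:F, 6:F. ✗
— 3 worlds.
For ◇□p:
1: no successors, so ◇□p fails. ✗
2: successors {1, 2, 4}; □p there: 1:T, 2:F, 4:F. ✓
3: successors {7}; □p there: 7:F. ✗
4: successors {1, 2, 5, 6, 7, 8}; □p there: 1:T, 2:F, 5:F, 6:F, 7:F, 8:F. ✓
5: successors {1, 2, 6}; □p there: 1:T, 2:F, 6:F. ✓
6: successors {5, 7, 8}; □p there: 5:F, 7:F, 8:F. ✗
7: successors {4, 5, 6, 8}; □p there: 4:F, 5:F, 6:F, 8:F. ✗
8: successors {3, 6}; □p there: 3:T, 6:F. ✓
— 4 worlds.

3 and 4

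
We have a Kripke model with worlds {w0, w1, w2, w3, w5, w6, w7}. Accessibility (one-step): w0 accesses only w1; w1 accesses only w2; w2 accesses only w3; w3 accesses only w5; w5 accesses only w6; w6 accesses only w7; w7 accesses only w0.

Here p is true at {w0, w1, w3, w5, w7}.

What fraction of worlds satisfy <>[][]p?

5/7

w0: successors {w1}; [][]p there: w1:T. ✓
w1: successors {w2}; [][]p there: w2:T. ✓
w2: successors {w3}; [][]p there: w3:F. ✗
w3: successors {w5}; [][]p there: w5:T. ✓
w5: successors {w6}; [][]p there: w6:T. ✓
w6: successors {w7}; [][]p there: w7:T. ✓
w7: successors {w0}; [][]p there: w0:F. ✗
That's 5 of 7 worlds, so 5/7.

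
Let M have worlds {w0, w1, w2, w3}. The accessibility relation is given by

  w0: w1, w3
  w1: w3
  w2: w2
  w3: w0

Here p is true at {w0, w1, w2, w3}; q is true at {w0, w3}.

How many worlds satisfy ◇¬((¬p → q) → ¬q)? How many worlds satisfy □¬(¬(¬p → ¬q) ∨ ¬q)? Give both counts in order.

3 and 2

For ◇¬((¬p → q) → ¬q):
w0: successors {w1, w3}; ¬((¬p → q) → ¬q) there: w1:F, w3:T. ✓
w1: successors {w3}; ¬((¬p → q) → ¬q) there: w3:T. ✓
w2: successors {w2}; ¬((¬p → q) → ¬q) there: w2:F. ✗
w3: successors {w0}; ¬((¬p → q) → ¬q) there: w0:T. ✓
— 3 worlds.
For □¬(¬(¬p → ¬q) ∨ ¬q):
w0: successors {w1, w3}; ¬(¬(¬p → ¬q) ∨ ¬q) there: w1:F, w3:T. ✗
w1: successors {w3}; ¬(¬(¬p → ¬q) ∨ ¬q) there: w3:T. ✓
w2: successors {w2}; ¬(¬(¬p → ¬q) ∨ ¬q) there: w2:F. ✗
w3: successors {w0}; ¬(¬(¬p → ¬q) ∨ ¬q) there: w0:T. ✓
— 2 worlds.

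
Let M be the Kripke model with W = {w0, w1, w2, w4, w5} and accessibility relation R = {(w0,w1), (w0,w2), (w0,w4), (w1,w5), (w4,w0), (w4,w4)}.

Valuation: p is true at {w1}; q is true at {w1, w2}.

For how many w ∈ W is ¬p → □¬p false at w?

1

w0: ¬p is T, □¬p is F. ✗
w1: ¬p is F, □¬p is T. ✓
w2: ¬p is T, □¬p is T. ✓
w4: ¬p is T, □¬p is T. ✓
w5: ¬p is T, □¬p is T. ✓
Satisfying worlds: {w1, w2, w4, w5}.
So ¬p → □¬p fails at the other 1 world.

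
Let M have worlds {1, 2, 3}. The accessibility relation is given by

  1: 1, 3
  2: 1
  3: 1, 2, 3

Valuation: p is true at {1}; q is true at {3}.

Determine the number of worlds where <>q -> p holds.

2

1: <>q is T, p is T. ✓
2: <>q is F, p is F. ✓
3: <>q is T, p is F. ✗
Satisfying worlds: {1, 2}.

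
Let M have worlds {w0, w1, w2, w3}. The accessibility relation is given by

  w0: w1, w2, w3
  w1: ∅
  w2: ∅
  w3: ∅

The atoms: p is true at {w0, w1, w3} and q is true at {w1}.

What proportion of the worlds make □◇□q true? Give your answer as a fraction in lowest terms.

3/4

w0: successors {w1, w2, w3}; ◇□q there: w1:F, w2:F, w3:F. ✗
w1: no successors, so □◇□q holds vacuously. ✓
w2: no successors, so □◇□q holds vacuously. ✓
w3: no successors, so □◇□q holds vacuously. ✓
That's 3 of 4 worlds, so 3/4.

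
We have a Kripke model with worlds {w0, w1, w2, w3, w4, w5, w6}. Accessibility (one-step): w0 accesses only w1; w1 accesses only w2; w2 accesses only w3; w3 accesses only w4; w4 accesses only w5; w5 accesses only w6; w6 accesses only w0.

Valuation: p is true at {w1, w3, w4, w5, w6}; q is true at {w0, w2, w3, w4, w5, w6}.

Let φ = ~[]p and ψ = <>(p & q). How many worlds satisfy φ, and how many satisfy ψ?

For ~[]p:
w0: []p is T. ✗
w1: []p is F. ✓
w2: []p is T. ✗
w3: []p is T. ✗
w4: []p is T. ✗
w5: []p is T. ✗
w6: []p is F. ✓
— 2 worlds.
For <>(p & q):
w0: successors {w1}; p & q there: w1:F. ✗
w1: successors {w2}; p & q there: w2:F. ✗
w2: successors {w3}; p & q there: w3:T. ✓
w3: successors {w4}; p & q there: w4:T. ✓
w4: successors {w5}; p & q there: w5:T. ✓
w5: successors {w6}; p & q there: w6:T. ✓
w6: successors {w0}; p & q there: w0:F. ✗
— 4 worlds.

2 and 4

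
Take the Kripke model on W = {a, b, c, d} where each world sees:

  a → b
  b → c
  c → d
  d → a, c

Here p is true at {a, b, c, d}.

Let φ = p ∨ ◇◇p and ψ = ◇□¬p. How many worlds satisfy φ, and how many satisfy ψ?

4 and 0

For p ∨ ◇◇p:
a: p is T, ◇◇p is T. ✓
b: p is T, ◇◇p is T. ✓
c: p is T, ◇◇p is T. ✓
d: p is T, ◇◇p is T. ✓
— 4 worlds.
For ◇□¬p:
a: successors {b}; □¬p there: b:F. ✗
b: successors {c}; □¬p there: c:F. ✗
c: successors {d}; □¬p there: d:F. ✗
d: successors {a, c}; □¬p there: a:F, c:F. ✗
— 0 worlds.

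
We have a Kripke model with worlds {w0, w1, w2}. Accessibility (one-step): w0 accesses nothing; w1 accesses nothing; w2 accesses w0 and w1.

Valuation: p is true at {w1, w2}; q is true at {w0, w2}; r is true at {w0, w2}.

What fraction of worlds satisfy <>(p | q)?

1/3

w0: no successors, so <>(p | q) fails. ✗
w1: no successors, so <>(p | q) fails. ✗
w2: successors {w0, w1}; p | q there: w0:T, w1:T. ✓
That's 1 of 3 worlds, so 1/3.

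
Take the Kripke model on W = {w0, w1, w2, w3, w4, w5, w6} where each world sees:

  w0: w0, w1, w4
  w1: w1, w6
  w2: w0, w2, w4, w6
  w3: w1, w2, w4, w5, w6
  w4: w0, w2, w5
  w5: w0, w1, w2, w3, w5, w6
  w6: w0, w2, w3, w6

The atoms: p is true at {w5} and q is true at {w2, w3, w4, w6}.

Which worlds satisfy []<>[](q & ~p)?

w0: successors {w0, w1, w4}; <>[](q & ~p) there: w0:F, w1:F, w4:F. ✗
w1: successors {w1, w6}; <>[](q & ~p) there: w1:F, w6:F. ✗
w2: successors {w0, w2, w4, w6}; <>[](q & ~p) there: w0:F, w2:F, w4:F, w6:F. ✗
w3: successors {w1, w2, w4, w5, w6}; <>[](q & ~p) there: w1:F, w2:F, w4:F, w5:F, w6:F. ✗
w4: successors {w0, w2, w5}; <>[](q & ~p) there: w0:F, w2:F, w5:F. ✗
w5: successors {w0, w1, w2, w3, w5, w6}; <>[](q & ~p) there: w0:F, w1:F, w2:F, w3:F, w5:F, w6:F. ✗
w6: successors {w0, w2, w3, w6}; <>[](q & ~p) there: w0:F, w2:F, w3:F, w6:F. ✗

∅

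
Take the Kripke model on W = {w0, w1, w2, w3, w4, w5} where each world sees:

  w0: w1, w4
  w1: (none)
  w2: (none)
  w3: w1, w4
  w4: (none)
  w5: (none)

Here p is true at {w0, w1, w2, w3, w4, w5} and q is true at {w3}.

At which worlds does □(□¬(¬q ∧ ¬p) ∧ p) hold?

{w0, w1, w2, w3, w4, w5}

w0: successors {w1, w4}; □¬(¬q ∧ ¬p) ∧ p there: w1:T, w4:T. ✓
w1: no successors, so □(□¬(¬q ∧ ¬p) ∧ p) holds vacuously. ✓
w2: no successors, so □(□¬(¬q ∧ ¬p) ∧ p) holds vacuously. ✓
w3: successors {w1, w4}; □¬(¬q ∧ ¬p) ∧ p there: w1:T, w4:T. ✓
w4: no successors, so □(□¬(¬q ∧ ¬p) ∧ p) holds vacuously. ✓
w5: no successors, so □(□¬(¬q ∧ ¬p) ∧ p) holds vacuously. ✓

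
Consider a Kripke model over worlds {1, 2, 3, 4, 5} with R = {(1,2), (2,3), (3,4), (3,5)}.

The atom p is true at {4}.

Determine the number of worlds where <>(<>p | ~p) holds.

1: successors {2}; <>p | ~p there: 2:T. ✓
2: successors {3}; <>p | ~p there: 3:T. ✓
3: successors {4, 5}; <>p | ~p there: 4:F, 5:T. ✓
4: no successors, so <>(<>p | ~p) fails. ✗
5: no successors, so <>(<>p | ~p) fails. ✗
Satisfying worlds: {1, 2, 3}.

3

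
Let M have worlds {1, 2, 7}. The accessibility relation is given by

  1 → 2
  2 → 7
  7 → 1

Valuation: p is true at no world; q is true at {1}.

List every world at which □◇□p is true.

∅

1: successors {2}; ◇□p there: 2:F. ✗
2: successors {7}; ◇□p there: 7:F. ✗
7: successors {1}; ◇□p there: 1:F. ✗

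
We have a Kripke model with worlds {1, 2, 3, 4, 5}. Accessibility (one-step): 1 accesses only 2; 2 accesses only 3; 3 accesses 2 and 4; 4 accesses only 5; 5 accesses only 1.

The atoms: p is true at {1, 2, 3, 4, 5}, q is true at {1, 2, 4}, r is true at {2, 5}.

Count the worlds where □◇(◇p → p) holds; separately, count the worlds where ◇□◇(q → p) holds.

For □◇(◇p → p):
1: successors {2}; ◇(◇p → p) there: 2:T. ✓
2: successors {3}; ◇(◇p → p) there: 3:T. ✓
3: successors {2, 4}; ◇(◇p → p) there: 2:T, 4:T. ✓
4: successors {5}; ◇(◇p → p) there: 5:T. ✓
5: successors {1}; ◇(◇p → p) there: 1:T. ✓
— 5 worlds.
For ◇□◇(q → p):
1: successors {2}; □◇(q → p) there: 2:T. ✓
2: successors {3}; □◇(q → p) there: 3:T. ✓
3: successors {2, 4}; □◇(q → p) there: 2:T, 4:T. ✓
4: successors {5}; □◇(q → p) there: 5:T. ✓
5: successors {1}; □◇(q → p) there: 1:T. ✓
— 5 worlds.

5 and 5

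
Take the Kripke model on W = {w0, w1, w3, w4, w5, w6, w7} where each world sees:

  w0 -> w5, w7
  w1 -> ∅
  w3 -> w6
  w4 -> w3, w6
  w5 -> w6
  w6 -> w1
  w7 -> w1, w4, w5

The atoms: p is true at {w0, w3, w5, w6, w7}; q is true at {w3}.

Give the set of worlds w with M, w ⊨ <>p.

w0: successors {w5, w7}; p there: w5:T, w7:T. ✓
w1: no successors, so <>p fails. ✗
w3: successors {w6}; p there: w6:T. ✓
w4: successors {w3, w6}; p there: w3:T, w6:T. ✓
w5: successors {w6}; p there: w6:T. ✓
w6: successors {w1}; p there: w1:F. ✗
w7: successors {w1, w4, w5}; p there: w1:F, w4:F, w5:T. ✓

{w0, w3, w4, w5, w7}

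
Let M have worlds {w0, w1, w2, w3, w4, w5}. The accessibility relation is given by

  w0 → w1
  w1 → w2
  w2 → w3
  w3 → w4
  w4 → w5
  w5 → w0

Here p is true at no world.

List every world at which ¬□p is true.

{w0, w1, w2, w3, w4, w5}

w0: □p is F. ✓
w1: □p is F. ✓
w2: □p is F. ✓
w3: □p is F. ✓
w4: □p is F. ✓
w5: □p is F. ✓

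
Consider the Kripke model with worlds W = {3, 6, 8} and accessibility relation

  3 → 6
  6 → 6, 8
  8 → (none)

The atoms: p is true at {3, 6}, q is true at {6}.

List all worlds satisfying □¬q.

{8}

3: successors {6}; ¬q there: 6:F. ✗
6: successors {6, 8}; ¬q there: 6:F, 8:T. ✗
8: no successors, so □¬q holds vacuously. ✓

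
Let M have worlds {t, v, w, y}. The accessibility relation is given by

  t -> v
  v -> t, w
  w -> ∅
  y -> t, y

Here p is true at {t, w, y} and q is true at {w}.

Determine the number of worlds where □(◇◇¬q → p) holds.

t: successors {v}; ◇◇¬q → p there: v:F. ✗
v: successors {t, w}; ◇◇¬q → p there: t:T, w:T. ✓
w: no successors, so □(◇◇¬q → p) holds vacuously. ✓
y: successors {t, y}; ◇◇¬q → p there: t:T, y:T. ✓
Satisfying worlds: {v, w, y}.

3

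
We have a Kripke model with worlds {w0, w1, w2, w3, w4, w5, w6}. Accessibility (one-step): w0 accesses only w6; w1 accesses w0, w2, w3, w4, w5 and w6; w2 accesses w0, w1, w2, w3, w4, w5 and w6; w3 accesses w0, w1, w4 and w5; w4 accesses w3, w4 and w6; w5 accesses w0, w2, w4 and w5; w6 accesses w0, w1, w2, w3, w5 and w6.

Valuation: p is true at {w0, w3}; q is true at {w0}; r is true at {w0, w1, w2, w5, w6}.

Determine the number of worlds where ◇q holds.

5

w0: successors {w6}; q there: w6:F. ✗
w1: successors {w0, w2, w3, w4, w5, w6}; q there: w0:T, w2:F, w3:F, w4:F, w5:F, w6:F. ✓
w2: successors {w0, w1, w2, w3, w4, w5, w6}; q there: w0:T, w1:F, w2:F, w3:F, w4:F, w5:F, w6:F. ✓
w3: successors {w0, w1, w4, w5}; q there: w0:T, w1:F, w4:F, w5:F. ✓
w4: successors {w3, w4, w6}; q there: w3:F, w4:F, w6:F. ✗
w5: successors {w0, w2, w4, w5}; q there: w0:T, w2:F, w4:F, w5:F. ✓
w6: successors {w0, w1, w2, w3, w5, w6}; q there: w0:T, w1:F, w2:F, w3:F, w5:F, w6:F. ✓
Satisfying worlds: {w1, w2, w3, w5, w6}.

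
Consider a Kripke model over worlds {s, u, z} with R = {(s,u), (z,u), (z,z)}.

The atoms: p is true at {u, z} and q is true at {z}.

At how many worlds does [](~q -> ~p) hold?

s: successors {u}; ~q -> ~p there: u:F. ✗
u: no successors, so [](~q -> ~p) holds vacuously. ✓
z: successors {u, z}; ~q -> ~p there: u:F, z:T. ✗
Satisfying worlds: {u}.

1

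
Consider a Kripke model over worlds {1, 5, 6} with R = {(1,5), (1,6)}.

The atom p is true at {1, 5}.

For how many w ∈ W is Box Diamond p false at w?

1: successors {5, 6}; Diamond p there: 5:F, 6:F. ✗
5: no successors, so Box Diamond p holds vacuously. ✓
6: no successors, so Box Diamond p holds vacuously. ✓
Satisfying worlds: {5, 6}.
So Box Diamond p fails at the other 1 world.

1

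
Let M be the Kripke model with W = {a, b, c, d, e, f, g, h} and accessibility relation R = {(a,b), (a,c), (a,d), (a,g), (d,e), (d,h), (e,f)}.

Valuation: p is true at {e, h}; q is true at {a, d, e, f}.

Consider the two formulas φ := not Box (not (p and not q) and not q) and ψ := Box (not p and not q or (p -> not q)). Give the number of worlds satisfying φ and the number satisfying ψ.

For not Box (not (p and not q) and not q):
a: Box (not (p and not q) and not q) is F. ✓
b: Box (not (p and not q) and not q) is T. ✗
c: Box (not (p and not q) and not q) is T. ✗
d: Box (not (p and not q) and not q) is F. ✓
e: Box (not (p and not q) and not q) is F. ✓
f: Box (not (p and not q) and not q) is T. ✗
g: Box (not (p and not q) and not q) is T. ✗
h: Box (not (p and not q) and not q) is T. ✗
— 3 worlds.
For Box (not p and not q or (p -> not q)):
a: successors {b, c, d, g}; not p and not q or (p -> not q) there: b:T, c:T, d:T, g:T. ✓
b: no successors, so Box (not p and not q or (p -> not q)) holds vacuously. ✓
c: no successors, so Box (not p and not q or (p -> not q)) holds vacuously. ✓
d: successors {e, h}; not p and not q or (p -> not q) there: e:F, h:T. ✗
e: successors {f}; not p and not q or (p -> not q) there: f:T. ✓
f: no successors, so Box (not p and not q or (p -> not q)) holds vacuously. ✓
g: no successors, so Box (not p and not q or (p -> not q)) holds vacuously. ✓
h: no successors, so Box (not p and not q or (p -> not q)) holds vacuously. ✓
— 7 worlds.

3 and 7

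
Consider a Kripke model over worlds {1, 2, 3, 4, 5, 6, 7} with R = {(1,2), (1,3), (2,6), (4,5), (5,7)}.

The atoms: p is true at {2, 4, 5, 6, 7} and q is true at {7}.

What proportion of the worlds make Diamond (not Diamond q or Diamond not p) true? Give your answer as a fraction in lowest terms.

3/7

1: successors {2, 3}; not Diamond q or Diamond not p there: 2:T, 3:T. ✓
2: successors {6}; not Diamond q or Diamond not p there: 6:T. ✓
3: no successors, so Diamond (not Diamond q or Diamond not p) fails. ✗
4: successors {5}; not Diamond q or Diamond not p there: 5:F. ✗
5: successors {7}; not Diamond q or Diamond not p there: 7:T. ✓
6: no successors, so Diamond (not Diamond q or Diamond not p) fails. ✗
7: no successors, so Diamond (not Diamond q or Diamond not p) fails. ✗
That's 3 of 7 worlds, so 3/7.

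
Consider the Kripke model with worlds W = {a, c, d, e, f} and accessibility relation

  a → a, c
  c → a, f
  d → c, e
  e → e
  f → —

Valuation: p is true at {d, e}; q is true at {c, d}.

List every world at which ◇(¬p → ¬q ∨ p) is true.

{a, c, d, e}

a: successors {a, c}; ¬p → ¬q ∨ p there: a:T, c:F. ✓
c: successors {a, f}; ¬p → ¬q ∨ p there: a:T, f:T. ✓
d: successors {c, e}; ¬p → ¬q ∨ p there: c:F, e:T. ✓
e: successors {e}; ¬p → ¬q ∨ p there: e:T. ✓
f: no successors, so ◇(¬p → ¬q ∨ p) fails. ✗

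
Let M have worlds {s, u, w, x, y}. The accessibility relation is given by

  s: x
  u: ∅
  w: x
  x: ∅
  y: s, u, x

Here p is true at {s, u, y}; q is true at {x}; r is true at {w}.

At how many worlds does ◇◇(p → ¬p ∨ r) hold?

1

s: successors {x}; ◇(p → ¬p ∨ r) there: x:F. ✗
u: no successors, so ◇◇(p → ¬p ∨ r) fails. ✗
w: successors {x}; ◇(p → ¬p ∨ r) there: x:F. ✗
x: no successors, so ◇◇(p → ¬p ∨ r) fails. ✗
y: successors {s, u, x}; ◇(p → ¬p ∨ r) there: s:T, u:F, x:F. ✓
Satisfying worlds: {y}.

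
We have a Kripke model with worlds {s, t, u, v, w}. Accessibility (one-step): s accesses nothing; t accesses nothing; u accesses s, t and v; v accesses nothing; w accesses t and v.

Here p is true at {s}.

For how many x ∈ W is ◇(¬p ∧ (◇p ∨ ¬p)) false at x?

s: no successors, so ◇(¬p ∧ (◇p ∨ ¬p)) fails. ✗
t: no successors, so ◇(¬p ∧ (◇p ∨ ¬p)) fails. ✗
u: successors {s, t, v}; ¬p ∧ (◇p ∨ ¬p) there: s:F, t:T, v:T. ✓
v: no successors, so ◇(¬p ∧ (◇p ∨ ¬p)) fails. ✗
w: successors {t, v}; ¬p ∧ (◇p ∨ ¬p) there: t:T, v:T. ✓
Satisfying worlds: {u, w}.
So ◇(¬p ∧ (◇p ∨ ¬p)) fails at the other 3 worlds.

3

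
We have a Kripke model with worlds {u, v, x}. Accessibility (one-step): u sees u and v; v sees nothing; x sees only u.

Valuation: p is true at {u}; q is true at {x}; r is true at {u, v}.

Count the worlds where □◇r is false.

1

u: successors {u, v}; ◇r there: u:T, v:F. ✗
v: no successors, so □◇r holds vacuously. ✓
x: successors {u}; ◇r there: u:T. ✓
Satisfying worlds: {v, x}.
So □◇r fails at the other 1 world.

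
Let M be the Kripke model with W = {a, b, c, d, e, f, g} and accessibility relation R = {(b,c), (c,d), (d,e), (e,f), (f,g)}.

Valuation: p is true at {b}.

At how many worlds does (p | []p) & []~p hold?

3

a: p | []p is T, []~p is T. ✓
b: p | []p is T, []~p is T. ✓
c: p | []p is F, []~p is T. ✗
d: p | []p is F, []~p is T. ✗
e: p | []p is F, []~p is T. ✗
f: p | []p is F, []~p is T. ✗
g: p | []p is T, []~p is T. ✓
Satisfying worlds: {a, b, g}.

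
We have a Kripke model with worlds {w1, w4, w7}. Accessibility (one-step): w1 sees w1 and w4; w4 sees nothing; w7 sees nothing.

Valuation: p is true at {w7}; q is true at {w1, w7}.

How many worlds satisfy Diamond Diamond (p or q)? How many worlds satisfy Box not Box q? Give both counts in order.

1 and 2

For Diamond Diamond (p or q):
w1: successors {w1, w4}; Diamond (p or q) there: w1:T, w4:F. ✓
w4: no successors, so Diamond Diamond (p or q) fails. ✗
w7: no successors, so Diamond Diamond (p or q) fails. ✗
— 1 world.
For Box not Box q:
w1: successors {w1, w4}; not Box q there: w1:T, w4:F. ✗
w4: no successors, so Box not Box q holds vacuously. ✓
w7: no successors, so Box not Box q holds vacuously. ✓
— 2 worlds.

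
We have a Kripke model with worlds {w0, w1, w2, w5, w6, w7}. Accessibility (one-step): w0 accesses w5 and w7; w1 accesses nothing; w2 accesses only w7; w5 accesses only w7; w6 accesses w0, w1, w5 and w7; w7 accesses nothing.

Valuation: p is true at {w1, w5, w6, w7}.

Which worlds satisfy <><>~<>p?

w0: successors {w5, w7}; <>~<>p there: w5:T, w7:F. ✓
w1: no successors, so <><>~<>p fails. ✗
w2: successors {w7}; <>~<>p there: w7:F. ✗
w5: successors {w7}; <>~<>p there: w7:F. ✗
w6: successors {w0, w1, w5, w7}; <>~<>p there: w0:T, w1:F, w5:T, w7:F. ✓
w7: no successors, so <><>~<>p fails. ✗

{w0, w6}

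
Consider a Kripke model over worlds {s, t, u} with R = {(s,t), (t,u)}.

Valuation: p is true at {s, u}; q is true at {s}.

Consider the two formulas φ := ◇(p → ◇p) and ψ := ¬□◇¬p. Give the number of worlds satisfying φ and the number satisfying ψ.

1 and 2

For ◇(p → ◇p):
s: successors {t}; p → ◇p there: t:T. ✓
t: successors {u}; p → ◇p there: u:F. ✗
u: no successors, so ◇(p → ◇p) fails. ✗
— 1 world.
For ¬□◇¬p:
s: □◇¬p is F. ✓
t: □◇¬p is F. ✓
u: □◇¬p is T. ✗
— 2 worlds.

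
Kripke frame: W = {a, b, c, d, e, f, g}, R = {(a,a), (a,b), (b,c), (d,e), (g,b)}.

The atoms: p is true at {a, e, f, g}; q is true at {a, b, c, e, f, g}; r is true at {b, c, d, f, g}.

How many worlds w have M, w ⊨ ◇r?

a: successors {a, b}; r there: a:F, b:T. ✓
b: successors {c}; r there: c:T. ✓
c: no successors, so ◇r fails. ✗
d: successors {e}; r there: e:F. ✗
e: no successors, so ◇r fails. ✗
f: no successors, so ◇r fails. ✗
g: successors {b}; r there: b:T. ✓
Satisfying worlds: {a, b, g}.

3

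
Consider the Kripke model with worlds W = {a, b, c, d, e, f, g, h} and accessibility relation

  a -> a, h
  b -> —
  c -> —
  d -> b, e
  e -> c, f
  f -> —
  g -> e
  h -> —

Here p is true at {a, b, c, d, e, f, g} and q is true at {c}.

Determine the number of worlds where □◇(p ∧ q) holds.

5

a: successors {a, h}; ◇(p ∧ q) there: a:F, h:F. ✗
b: no successors, so □◇(p ∧ q) holds vacuously. ✓
c: no successors, so □◇(p ∧ q) holds vacuously. ✓
d: successors {b, e}; ◇(p ∧ q) there: b:F, e:T. ✗
e: successors {c, f}; ◇(p ∧ q) there: c:F, f:F. ✗
f: no successors, so □◇(p ∧ q) holds vacuously. ✓
g: successors {e}; ◇(p ∧ q) there: e:T. ✓
h: no successors, so □◇(p ∧ q) holds vacuously. ✓
Satisfying worlds: {b, c, f, g, h}.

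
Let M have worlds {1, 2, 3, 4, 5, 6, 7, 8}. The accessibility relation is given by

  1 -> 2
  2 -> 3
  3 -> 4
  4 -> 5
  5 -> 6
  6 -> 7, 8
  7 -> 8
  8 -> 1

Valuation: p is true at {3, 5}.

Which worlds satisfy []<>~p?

{2, 4, 5, 6, 7, 8}

1: successors {2}; <>~p there: 2:F. ✗
2: successors {3}; <>~p there: 3:T. ✓
3: successors {4}; <>~p there: 4:F. ✗
4: successors {5}; <>~p there: 5:T. ✓
5: successors {6}; <>~p there: 6:T. ✓
6: successors {7, 8}; <>~p there: 7:T, 8:T. ✓
7: successors {8}; <>~p there: 8:T. ✓
8: successors {1}; <>~p there: 1:T. ✓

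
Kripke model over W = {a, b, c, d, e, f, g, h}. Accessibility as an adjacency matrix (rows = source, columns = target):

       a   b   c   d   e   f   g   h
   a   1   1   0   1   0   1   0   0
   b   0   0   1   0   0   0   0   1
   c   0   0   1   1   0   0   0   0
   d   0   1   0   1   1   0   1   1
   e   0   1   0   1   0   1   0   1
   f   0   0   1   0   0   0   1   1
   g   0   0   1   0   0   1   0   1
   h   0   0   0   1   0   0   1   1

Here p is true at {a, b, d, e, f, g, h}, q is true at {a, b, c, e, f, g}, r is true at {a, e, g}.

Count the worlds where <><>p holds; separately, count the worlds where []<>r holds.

8 and 0

For <><>p:
a: successors {a, b, d, f}; <>p there: a:T, b:T, d:T, f:T. ✓
b: successors {c, h}; <>p there: c:T, h:T. ✓
c: successors {c, d}; <>p there: c:T, d:T. ✓
d: successors {b, d, e, g, h}; <>p there: b:T, d:T, e:T, g:T, h:T. ✓
e: successors {b, d, f, h}; <>p there: b:T, d:T, f:T, h:T. ✓
f: successors {c, g, h}; <>p there: c:T, g:T, h:T. ✓
g: successors {c, f, h}; <>p there: c:T, f:T, h:T. ✓
h: successors {d, g, h}; <>p there: d:T, g:T, h:T. ✓
— 8 worlds.
For []<>r:
a: successors {a, b, d, f}; <>r there: a:T, b:F, d:T, f:T. ✗
b: successors {c, h}; <>r there: c:F, h:T. ✗
c: successors {c, d}; <>r there: c:F, d:T. ✗
d: successors {b, d, e, g, h}; <>r there: b:F, d:T, e:F, g:F, h:T. ✗
e: successors {b, d, f, h}; <>r there: b:F, d:T, f:T, h:T. ✗
f: successors {c, g, h}; <>r there: c:F, g:F, h:T. ✗
g: successors {c, f, h}; <>r there: c:F, f:T, h:T. ✗
h: successors {d, g, h}; <>r there: d:T, g:F, h:T. ✗
— 0 worlds.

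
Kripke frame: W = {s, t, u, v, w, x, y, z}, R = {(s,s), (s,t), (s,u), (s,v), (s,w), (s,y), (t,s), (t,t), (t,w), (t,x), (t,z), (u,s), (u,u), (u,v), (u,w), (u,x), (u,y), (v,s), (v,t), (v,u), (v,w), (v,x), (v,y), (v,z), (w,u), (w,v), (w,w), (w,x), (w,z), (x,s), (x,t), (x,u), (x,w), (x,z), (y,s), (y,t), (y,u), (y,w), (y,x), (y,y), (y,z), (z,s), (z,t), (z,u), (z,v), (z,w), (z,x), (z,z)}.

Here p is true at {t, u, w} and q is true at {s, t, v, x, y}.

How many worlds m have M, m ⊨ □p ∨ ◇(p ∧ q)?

s: □p is F, ◇(p ∧ q) is T. ✓
t: □p is F, ◇(p ∧ q) is T. ✓
u: □p is F, ◇(p ∧ q) is F. ✗
v: □p is F, ◇(p ∧ q) is T. ✓
w: □p is F, ◇(p ∧ q) is F. ✗
x: □p is F, ◇(p ∧ q) is T. ✓
y: □p is F, ◇(p ∧ q) is T. ✓
z: □p is F, ◇(p ∧ q) is T. ✓
Satisfying worlds: {s, t, v, x, y, z}.

6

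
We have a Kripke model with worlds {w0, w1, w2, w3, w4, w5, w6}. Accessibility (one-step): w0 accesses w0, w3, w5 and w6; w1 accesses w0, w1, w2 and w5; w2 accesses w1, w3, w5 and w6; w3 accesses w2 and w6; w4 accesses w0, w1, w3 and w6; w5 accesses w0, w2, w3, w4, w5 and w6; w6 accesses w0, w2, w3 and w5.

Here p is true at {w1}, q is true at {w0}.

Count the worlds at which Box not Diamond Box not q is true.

0

w0: successors {w0, w3, w5, w6}; not Diamond Box not q there: w0:F, w3:F, w5:F, w6:F. ✗
w1: successors {w0, w1, w2, w5}; not Diamond Box not q there: w0:F, w1:F, w2:F, w5:F. ✗
w2: successors {w1, w3, w5, w6}; not Diamond Box not q there: w1:F, w3:F, w5:F, w6:F. ✗
w3: successors {w2, w6}; not Diamond Box not q there: w2:F, w6:F. ✗
w4: successors {w0, w1, w3, w6}; not Diamond Box not q there: w0:F, w1:F, w3:F, w6:F. ✗
w5: successors {w0, w2, w3, w4, w5, w6}; not Diamond Box not q there: w0:F, w2:F, w3:F, w4:F, w5:F, w6:F. ✗
w6: successors {w0, w2, w3, w5}; not Diamond Box not q there: w0:F, w2:F, w3:F, w5:F. ✗
Satisfying worlds: ∅.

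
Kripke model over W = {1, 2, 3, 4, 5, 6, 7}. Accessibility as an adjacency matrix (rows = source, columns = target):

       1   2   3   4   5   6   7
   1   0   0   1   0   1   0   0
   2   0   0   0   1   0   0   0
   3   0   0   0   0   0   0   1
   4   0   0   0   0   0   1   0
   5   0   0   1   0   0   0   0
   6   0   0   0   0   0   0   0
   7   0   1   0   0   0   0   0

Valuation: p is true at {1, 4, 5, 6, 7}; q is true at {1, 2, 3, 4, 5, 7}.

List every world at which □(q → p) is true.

1: successors {3, 5}; q → p there: 3:F, 5:T. ✗
2: successors {4}; q → p there: 4:T. ✓
3: successors {7}; q → p there: 7:T. ✓
4: successors {6}; q → p there: 6:T. ✓
5: successors {3}; q → p there: 3:F. ✗
6: no successors, so □(q → p) holds vacuously. ✓
7: successors {2}; q → p there: 2:F. ✗

{2, 3, 4, 6}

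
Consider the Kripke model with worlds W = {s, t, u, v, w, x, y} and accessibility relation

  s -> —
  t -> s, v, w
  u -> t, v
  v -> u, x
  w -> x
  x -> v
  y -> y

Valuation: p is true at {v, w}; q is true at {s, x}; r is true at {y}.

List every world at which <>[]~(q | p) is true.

{t, y}

s: no successors, so <>[]~(q | p) fails. ✗
t: successors {s, v, w}; []~(q | p) there: s:T, v:F, w:F. ✓
u: successors {t, v}; []~(q | p) there: t:F, v:F. ✗
v: successors {u, x}; []~(q | p) there: u:F, x:F. ✗
w: successors {x}; []~(q | p) there: x:F. ✗
x: successors {v}; []~(q | p) there: v:F. ✗
y: successors {y}; []~(q | p) there: y:T. ✓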